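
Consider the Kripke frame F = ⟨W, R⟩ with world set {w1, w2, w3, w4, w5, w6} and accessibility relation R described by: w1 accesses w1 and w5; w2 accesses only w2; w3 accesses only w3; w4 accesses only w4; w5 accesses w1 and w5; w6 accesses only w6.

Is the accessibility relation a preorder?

Reflexive: yes — every world is R-related to itself.
Transitive: yes — every two-step R-path is closed by a direct edge.
So R is a preorder.

Yes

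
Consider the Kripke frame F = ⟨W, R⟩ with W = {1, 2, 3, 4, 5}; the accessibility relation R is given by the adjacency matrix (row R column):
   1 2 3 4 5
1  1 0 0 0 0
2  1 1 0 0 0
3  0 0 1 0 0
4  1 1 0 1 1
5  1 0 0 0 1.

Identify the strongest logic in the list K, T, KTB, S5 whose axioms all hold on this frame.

Reflexive (axiom T): yes — every world is R-related to itself.
Symmetric (axiom B): no — 2 R 1 but not 1 R 2.
Euclidean (axiom 5): no — 4 R 1 and 4 R 2, but not 1 R 2.
So F validates K, T; KTB would additionally require R to be symmetric. The strongest is T.

T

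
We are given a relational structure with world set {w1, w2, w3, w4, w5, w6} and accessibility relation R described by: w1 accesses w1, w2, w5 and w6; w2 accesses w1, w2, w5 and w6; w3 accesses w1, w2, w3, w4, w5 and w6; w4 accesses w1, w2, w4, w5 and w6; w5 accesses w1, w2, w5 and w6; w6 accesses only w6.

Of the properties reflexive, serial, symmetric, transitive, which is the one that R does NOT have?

Reflexive: yes — every world is R-related to itself.
Serial: yes — every world has a successor (e.g. w1 R w1).
Symmetric: no — w1 R w6 but not w6 R w1.
Transitive: yes — every two-step R-path is closed by a direct edge.
Only symmetric fails.

symmetric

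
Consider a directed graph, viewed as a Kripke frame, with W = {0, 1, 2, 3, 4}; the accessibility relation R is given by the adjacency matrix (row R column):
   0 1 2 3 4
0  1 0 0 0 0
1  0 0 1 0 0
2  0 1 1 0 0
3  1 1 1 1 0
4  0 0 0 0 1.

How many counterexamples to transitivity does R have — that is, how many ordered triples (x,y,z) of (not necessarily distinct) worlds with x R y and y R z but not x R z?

1

Enumerating: (1,2,1).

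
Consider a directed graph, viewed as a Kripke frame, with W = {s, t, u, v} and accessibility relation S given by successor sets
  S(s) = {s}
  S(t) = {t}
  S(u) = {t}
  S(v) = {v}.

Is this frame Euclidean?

Yes

Euclidean: yes — any two successors of a common world are S-related.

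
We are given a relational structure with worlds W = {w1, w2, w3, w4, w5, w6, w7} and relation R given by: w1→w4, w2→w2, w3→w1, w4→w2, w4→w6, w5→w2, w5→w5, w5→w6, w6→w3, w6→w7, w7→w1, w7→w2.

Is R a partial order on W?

Reflexive: no — w1 is not related to itself.
Transitive: no — w1 R w4 and w4 R w2, but not w1 R w2.
Antisymmetric: yes — no distinct pair is related both ways.
So R is not a partial order.

No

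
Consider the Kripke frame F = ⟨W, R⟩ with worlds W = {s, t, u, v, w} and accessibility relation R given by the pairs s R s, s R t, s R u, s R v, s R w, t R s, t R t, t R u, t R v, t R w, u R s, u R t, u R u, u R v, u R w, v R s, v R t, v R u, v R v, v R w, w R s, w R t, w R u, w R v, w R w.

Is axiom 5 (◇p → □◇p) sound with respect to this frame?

By correspondence theory, 5 is valid on a frame iff R is Euclidean.
Euclidean: yes — any two successors of a common world are R-related.

Yes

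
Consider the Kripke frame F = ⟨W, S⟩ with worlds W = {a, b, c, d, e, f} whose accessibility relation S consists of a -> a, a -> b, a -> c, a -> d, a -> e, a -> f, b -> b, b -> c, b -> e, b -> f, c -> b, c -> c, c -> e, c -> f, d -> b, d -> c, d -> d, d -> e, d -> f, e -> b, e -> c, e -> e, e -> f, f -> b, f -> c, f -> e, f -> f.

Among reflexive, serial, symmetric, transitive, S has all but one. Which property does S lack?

Reflexive: yes — every world is S-related to itself.
Serial: yes — every world has a successor (e.g. a S a).
Symmetric: no — a S b but not b S a.
Transitive: yes — every two-step S-path is closed by a direct edge.
Only symmetric fails.

symmetric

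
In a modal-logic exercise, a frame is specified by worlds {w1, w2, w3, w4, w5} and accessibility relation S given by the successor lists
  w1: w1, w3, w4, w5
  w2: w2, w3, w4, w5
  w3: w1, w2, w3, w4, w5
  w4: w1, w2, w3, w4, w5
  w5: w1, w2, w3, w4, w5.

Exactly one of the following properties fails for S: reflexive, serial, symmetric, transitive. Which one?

Reflexive: yes — every world is S-related to itself.
Serial: yes — every world has a successor (e.g. w1 S w1).
Symmetric: yes — every pair in S has its reverse in S.
Transitive: no — w1 S w3 and w3 S w2, but not w1 S w2.
Only transitive fails.

transitive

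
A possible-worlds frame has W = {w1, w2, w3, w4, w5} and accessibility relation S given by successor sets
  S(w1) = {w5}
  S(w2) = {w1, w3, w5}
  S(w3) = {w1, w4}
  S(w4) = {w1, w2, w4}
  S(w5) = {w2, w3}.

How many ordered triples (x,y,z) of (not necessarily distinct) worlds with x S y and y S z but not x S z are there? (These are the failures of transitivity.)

Enumerating: (w1,w5,w2), (w1,w5,w3), (w2,w3,w4), (w2,w5,w2), (w3,w1,w5), (w3,w4,w2), (w4,w1,w5), (w4,w2,w3), (w4,w2,w5), (w5,w2,w1), (w5,w2,w5), (w5,w3,w1), (w5,w3,w4).

13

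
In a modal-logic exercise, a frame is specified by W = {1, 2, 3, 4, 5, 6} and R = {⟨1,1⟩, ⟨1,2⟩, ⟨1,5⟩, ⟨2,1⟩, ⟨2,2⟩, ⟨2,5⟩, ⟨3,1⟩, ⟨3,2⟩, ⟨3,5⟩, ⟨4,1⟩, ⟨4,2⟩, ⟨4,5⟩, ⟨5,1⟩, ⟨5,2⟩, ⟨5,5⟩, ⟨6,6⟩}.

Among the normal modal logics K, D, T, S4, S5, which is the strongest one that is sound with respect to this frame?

D

Serial (axiom D): yes — every world has a successor (e.g. 1 R 1).
Reflexive (axiom T): no — 3 is not related to itself.
Transitive (axiom 4): yes — every two-step R-path is closed by a direct edge.
Euclidean (axiom 5): yes — any two successors of a common world are R-related.
So F validates K, D; T would additionally require R to be reflexive. The strongest is D.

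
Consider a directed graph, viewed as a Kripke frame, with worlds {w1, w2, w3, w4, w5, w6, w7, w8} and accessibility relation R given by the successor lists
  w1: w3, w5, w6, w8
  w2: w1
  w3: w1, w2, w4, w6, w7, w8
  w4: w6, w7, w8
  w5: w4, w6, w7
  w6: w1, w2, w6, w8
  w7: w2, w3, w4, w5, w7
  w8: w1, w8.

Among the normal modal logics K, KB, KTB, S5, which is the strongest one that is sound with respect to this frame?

Symmetric (axiom B): no — w1 R w5 but not w5 R w1.
Reflexive (axiom T): no — w1 is not related to itself.
Euclidean (axiom 5): no — w1 R w3 and w1 R w5, but not w3 R w5.
So F validates K; KB would additionally require R to be symmetric. The strongest is K.

K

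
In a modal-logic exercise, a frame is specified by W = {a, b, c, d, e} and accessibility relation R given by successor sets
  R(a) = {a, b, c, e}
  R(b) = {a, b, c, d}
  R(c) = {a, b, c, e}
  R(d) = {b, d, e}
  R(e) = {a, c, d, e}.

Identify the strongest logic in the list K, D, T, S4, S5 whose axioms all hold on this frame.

Serial (axiom D): yes — every world has a successor (e.g. a R a).
Reflexive (axiom T): yes — every world is R-related to itself.
Transitive (axiom 4): no — a R b and b R d, but not a R d.
Euclidean (axiom 5): no — a R b and a R e, but not b R e.
So F validates K, D, T; S4 would additionally require R to be transitive. The strongest is T.

T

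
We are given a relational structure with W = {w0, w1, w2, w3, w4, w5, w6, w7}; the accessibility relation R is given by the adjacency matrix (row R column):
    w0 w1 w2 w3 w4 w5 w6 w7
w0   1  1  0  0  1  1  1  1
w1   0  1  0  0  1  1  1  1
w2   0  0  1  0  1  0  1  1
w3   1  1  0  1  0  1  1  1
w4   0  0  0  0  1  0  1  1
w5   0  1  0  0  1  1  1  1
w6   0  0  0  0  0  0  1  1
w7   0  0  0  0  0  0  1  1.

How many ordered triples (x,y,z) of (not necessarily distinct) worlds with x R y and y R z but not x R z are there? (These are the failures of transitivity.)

3

Enumerating: (w3,w0,w4), (w3,w1,w4), (w3,w5,w4).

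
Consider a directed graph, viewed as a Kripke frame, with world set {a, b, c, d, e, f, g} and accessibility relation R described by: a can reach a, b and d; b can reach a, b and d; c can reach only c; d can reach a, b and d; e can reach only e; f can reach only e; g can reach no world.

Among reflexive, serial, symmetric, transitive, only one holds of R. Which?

Reflexive: no — f is not related to itself.
Serial: no — g has no R-successor.
Symmetric: no — f R e but not e R f.
Transitive: yes — every two-step R-path is closed by a direct edge.
Only transitive holds.

transitive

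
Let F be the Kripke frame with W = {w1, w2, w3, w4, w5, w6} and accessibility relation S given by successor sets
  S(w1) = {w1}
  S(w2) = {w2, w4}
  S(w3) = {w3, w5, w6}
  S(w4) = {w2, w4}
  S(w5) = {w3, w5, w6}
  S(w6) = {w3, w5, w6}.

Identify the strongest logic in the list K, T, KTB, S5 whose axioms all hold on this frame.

S5

Reflexive (axiom T): yes — every world is S-related to itself.
Symmetric (axiom B): yes — every pair in S has its reverse in S.
Euclidean (axiom 5): yes — any two successors of a common world are S-related.
So F validates K, T, KTB, S5. The strongest is S5.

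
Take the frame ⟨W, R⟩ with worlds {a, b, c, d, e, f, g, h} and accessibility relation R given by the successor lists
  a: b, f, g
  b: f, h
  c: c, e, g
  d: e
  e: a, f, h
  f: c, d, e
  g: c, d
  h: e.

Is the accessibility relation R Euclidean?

Euclidean: no — a R b and a R g, but not b R g.

No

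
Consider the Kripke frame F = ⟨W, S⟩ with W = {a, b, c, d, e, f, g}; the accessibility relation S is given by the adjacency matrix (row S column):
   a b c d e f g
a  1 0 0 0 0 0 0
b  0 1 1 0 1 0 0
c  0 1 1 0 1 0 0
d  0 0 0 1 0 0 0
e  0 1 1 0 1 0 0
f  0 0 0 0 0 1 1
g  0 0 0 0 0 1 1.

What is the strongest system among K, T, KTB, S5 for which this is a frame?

S5

Reflexive (axiom T): yes — every world is S-related to itself.
Symmetric (axiom B): yes — every pair in S has its reverse in S.
Euclidean (axiom 5): yes — any two successors of a common world are S-related.
So F validates K, T, KTB, S5. The strongest is S5.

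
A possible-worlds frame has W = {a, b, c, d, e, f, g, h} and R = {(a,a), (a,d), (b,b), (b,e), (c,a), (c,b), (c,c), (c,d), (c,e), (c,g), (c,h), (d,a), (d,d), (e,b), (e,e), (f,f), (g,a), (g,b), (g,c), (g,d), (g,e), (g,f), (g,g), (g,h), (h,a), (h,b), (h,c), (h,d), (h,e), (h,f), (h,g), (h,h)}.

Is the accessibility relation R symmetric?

Symmetric: no — c R a but not a R c.

No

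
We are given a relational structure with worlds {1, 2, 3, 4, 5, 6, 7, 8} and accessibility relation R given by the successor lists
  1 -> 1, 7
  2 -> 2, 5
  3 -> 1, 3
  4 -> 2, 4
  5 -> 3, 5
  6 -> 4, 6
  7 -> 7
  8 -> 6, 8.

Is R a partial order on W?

Reflexive: yes — every world is R-related to itself.
Transitive: no — 2 R 5 and 5 R 3, but not 2 R 3.
Antisymmetric: yes — no distinct pair is related both ways.
So R is not a partial order.

No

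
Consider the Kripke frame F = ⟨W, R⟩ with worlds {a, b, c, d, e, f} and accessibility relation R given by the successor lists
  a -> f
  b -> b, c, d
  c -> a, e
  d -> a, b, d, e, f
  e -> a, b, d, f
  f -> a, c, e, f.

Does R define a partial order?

Reflexive: no — a is not related to itself.
Transitive: no — a R f and f R c, but not a R c.
Antisymmetric: no — a R f and f R a with a ≠ f.
So R is not a partial order.

No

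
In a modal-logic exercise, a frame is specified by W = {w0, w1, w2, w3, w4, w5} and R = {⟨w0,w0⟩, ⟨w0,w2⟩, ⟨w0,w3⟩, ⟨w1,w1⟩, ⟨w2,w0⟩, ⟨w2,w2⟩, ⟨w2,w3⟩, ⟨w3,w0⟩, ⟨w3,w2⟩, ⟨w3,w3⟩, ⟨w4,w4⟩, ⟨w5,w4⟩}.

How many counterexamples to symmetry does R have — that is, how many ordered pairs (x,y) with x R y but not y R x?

1

Enumerating: (w5,w4).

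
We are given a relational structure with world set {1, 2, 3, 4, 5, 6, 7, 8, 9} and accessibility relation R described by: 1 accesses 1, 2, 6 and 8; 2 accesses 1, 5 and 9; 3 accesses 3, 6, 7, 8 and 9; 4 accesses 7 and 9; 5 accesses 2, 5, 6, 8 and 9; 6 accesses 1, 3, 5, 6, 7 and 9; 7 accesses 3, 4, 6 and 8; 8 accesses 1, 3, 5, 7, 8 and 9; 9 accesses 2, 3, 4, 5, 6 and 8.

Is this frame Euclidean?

Euclidean: no — 1 R 2 and 1 R 6, but not 2 R 6.

No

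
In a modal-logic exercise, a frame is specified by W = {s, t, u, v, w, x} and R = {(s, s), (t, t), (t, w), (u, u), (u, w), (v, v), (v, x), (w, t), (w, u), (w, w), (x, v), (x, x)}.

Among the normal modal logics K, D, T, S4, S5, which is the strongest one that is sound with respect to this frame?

T

Serial (axiom D): yes — every world has a successor (e.g. s R s).
Reflexive (axiom T): yes — every world is R-related to itself.
Transitive (axiom 4): no — t R w and w R u, but not t R u.
Euclidean (axiom 5): no — w R t and w R u, but not t R u.
So F validates K, D, T; S4 would additionally require R to be transitive. The strongest is T.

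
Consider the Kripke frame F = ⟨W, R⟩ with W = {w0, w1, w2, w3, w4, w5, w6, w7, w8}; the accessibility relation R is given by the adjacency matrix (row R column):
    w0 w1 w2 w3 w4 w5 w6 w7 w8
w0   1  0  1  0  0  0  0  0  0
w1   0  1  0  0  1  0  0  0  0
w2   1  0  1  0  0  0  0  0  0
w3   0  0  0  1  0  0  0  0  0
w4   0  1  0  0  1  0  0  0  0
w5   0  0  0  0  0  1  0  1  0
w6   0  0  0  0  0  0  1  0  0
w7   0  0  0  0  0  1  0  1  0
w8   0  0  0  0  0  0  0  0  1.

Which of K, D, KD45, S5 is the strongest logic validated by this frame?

S5

Serial (axiom D): yes — every world has a successor (e.g. w0 R w0).
Euclidean (axiom 5): yes — any two successors of a common world are R-related.
Transitive (axiom 4): yes — every two-step R-path is closed by a direct edge.
Reflexive (axiom T): yes — every world is R-related to itself.
So F validates K, D, KD45, S5. The strongest is S5.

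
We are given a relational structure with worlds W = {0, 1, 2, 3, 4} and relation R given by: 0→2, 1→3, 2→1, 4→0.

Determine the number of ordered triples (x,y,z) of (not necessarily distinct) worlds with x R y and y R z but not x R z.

Enumerating: (0,2,1), (2,1,3), (4,0,2).

3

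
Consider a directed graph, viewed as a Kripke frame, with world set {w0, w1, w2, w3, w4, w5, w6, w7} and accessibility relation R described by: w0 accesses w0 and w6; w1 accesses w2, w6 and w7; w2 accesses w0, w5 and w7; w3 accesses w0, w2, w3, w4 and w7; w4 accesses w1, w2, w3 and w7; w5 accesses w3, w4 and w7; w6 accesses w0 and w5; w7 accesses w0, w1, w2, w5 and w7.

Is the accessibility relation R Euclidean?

No

Euclidean: no — w1 R w2 and w1 R w6, but not w2 R w6.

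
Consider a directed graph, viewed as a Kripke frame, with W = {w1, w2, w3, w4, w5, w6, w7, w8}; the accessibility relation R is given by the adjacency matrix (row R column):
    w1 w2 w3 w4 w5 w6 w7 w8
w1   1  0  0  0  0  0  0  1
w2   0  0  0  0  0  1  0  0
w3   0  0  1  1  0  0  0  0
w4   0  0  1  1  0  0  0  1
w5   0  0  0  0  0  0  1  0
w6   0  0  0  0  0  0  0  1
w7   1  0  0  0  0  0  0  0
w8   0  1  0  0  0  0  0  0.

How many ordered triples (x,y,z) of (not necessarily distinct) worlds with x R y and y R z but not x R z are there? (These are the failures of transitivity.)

Enumerating: (w1,w8,w2), (w2,w6,w8), (w3,w4,w8), (w4,w8,w2), (w5,w7,w1), (w6,w8,w2), (w7,w1,w8), (w8,w2,w6).

8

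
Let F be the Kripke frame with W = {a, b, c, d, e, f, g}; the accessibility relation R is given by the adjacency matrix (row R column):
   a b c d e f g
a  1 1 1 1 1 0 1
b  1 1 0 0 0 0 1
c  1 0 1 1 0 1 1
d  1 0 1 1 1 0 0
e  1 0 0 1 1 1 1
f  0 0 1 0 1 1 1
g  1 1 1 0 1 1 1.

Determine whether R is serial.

Serial: yes — every world has a successor (e.g. a R a).

Yes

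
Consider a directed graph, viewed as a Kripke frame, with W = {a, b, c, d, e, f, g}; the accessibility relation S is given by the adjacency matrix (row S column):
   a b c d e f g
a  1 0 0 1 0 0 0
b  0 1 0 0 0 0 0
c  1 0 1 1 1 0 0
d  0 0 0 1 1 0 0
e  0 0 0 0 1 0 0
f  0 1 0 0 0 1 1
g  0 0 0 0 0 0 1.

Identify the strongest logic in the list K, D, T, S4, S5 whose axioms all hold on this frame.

T

Serial (axiom D): yes — every world has a successor (e.g. a S a).
Reflexive (axiom T): yes — every world is S-related to itself.
Transitive (axiom 4): no — a S d and d S e, but not a S e.
Euclidean (axiom 5): no — c S a and c S e, but not a S e.
So F validates K, D, T; S4 would additionally require S to be transitive. The strongest is T.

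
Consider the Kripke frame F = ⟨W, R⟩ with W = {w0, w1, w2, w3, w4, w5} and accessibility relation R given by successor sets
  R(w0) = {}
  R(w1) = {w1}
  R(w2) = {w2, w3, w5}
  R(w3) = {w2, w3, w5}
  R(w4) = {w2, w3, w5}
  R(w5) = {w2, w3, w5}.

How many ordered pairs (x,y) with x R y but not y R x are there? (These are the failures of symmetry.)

Enumerating: (w4,w2), (w4,w3), (w4,w5).

3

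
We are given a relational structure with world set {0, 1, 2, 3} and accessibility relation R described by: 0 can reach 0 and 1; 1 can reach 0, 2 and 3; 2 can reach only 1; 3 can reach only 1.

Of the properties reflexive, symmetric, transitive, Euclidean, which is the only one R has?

Reflexive: no — 1 is not related to itself.
Symmetric: yes — every pair in R has its reverse in R.
Transitive: no — 0 R 1 and 1 R 2, but not 0 R 2.
Euclidean: no — 1 R 0 and 1 R 2, but not 0 R 2.
Only symmetric holds.

symmetric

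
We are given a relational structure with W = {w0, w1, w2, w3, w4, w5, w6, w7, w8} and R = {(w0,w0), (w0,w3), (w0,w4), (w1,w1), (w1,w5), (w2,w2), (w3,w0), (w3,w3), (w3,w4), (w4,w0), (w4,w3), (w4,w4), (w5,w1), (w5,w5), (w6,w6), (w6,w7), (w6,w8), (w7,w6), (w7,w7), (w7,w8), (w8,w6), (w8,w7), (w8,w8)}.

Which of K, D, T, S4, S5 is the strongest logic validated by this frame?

Serial (axiom D): yes — every world has a successor (e.g. w0 R w0).
Reflexive (axiom T): yes — every world is R-related to itself.
Transitive (axiom 4): yes — every two-step R-path is closed by a direct edge.
Euclidean (axiom 5): yes — any two successors of a common world are R-related.
So F validates K, D, T, S4, S5. The strongest is S5.

S5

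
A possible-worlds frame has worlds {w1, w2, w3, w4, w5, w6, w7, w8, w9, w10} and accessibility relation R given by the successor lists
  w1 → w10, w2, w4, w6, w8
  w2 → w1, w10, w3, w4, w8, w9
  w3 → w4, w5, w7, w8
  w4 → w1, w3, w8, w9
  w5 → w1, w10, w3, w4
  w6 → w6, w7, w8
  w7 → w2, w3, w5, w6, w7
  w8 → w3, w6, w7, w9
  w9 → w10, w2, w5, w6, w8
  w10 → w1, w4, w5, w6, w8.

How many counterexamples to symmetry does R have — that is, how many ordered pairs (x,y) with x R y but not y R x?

Enumerating: (w1,w6), (w1,w8), (w10,w4), (w10,w6), (w10,w8), (w2,w10), (w2,w3), (w2,w4), (w2,w8), (w4,w8), (w4,w9), (w5,w1), … and 7 more.
Total: 19.

19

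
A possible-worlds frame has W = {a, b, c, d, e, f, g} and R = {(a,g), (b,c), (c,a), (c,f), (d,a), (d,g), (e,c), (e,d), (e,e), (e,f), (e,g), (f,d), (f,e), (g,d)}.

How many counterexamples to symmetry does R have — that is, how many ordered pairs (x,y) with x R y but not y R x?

9

Enumerating: (a,g), (b,c), (c,a), (c,f), (d,a), (e,c), (e,d), (e,g), (f,d).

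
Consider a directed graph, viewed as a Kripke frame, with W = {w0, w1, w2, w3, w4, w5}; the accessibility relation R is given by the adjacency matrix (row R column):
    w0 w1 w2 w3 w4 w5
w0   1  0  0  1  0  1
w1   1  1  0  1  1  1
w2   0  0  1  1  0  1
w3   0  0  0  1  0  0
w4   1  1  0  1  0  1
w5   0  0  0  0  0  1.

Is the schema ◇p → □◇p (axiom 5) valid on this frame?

No

Axiom 5 corresponds to the accessibility relation being Euclidean.
Euclidean: no — w0 R w3 and w0 R w5, but not w3 R w5.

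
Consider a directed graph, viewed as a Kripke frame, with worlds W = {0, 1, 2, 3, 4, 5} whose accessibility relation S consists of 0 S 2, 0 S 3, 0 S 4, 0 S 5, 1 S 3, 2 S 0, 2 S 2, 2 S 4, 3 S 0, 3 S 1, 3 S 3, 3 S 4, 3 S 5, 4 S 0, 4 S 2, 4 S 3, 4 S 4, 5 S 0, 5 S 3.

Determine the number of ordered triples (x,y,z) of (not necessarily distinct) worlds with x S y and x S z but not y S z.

23

Enumerating: (0,2,3), (0,2,5), (0,3,2), (0,4,5), (0,5,2), (0,5,4), (0,5,5), (2,0,0), (3,0,0), (3,0,1), (3,1,0), (3,1,1), … and 11 more.
Total: 23.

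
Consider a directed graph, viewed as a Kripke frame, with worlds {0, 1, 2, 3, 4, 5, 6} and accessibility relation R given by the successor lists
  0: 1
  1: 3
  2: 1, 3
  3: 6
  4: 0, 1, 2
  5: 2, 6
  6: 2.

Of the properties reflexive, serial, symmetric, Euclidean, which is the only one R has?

serial

Reflexive: no — 0 is not related to itself.
Serial: yes — every world has a successor (e.g. 0 R 1).
Symmetric: no — 0 R 1 but not 1 R 0.
Euclidean: no — 2 R 3 and 2 R 1, but not 3 R 1.
Only serial holds.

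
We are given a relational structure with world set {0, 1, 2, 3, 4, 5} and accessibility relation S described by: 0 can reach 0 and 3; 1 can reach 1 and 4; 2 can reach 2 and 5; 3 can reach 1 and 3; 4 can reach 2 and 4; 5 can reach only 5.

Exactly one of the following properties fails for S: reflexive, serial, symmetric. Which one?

Reflexive: yes — every world is S-related to itself.
Serial: yes — every world has a successor (e.g. 0 S 0).
Symmetric: no — 0 S 3 but not 3 S 0.
Only symmetric fails.

symmetric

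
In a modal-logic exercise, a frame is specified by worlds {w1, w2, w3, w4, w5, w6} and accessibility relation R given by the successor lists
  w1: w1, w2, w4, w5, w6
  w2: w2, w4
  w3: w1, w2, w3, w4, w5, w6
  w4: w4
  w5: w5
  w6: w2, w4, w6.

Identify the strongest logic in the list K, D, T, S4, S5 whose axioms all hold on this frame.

Serial (axiom D): yes — every world has a successor (e.g. w1 R w1).
Reflexive (axiom T): yes — every world is R-related to itself.
Transitive (axiom 4): yes — every two-step R-path is closed by a direct edge.
Euclidean (axiom 5): no — w1 R w2 and w1 R w5, but not w2 R w5.
So F validates K, D, T, S4; S5 would additionally require R to be Euclidean. The strongest is S4.

S4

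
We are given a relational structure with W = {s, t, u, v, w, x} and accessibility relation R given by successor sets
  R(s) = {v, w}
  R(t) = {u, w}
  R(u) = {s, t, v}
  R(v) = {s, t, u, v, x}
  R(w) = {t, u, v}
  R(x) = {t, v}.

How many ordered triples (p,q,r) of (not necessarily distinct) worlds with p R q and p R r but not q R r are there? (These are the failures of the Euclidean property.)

Enumerating: (s,v,w), (s,w,w), (t,u,u), (t,u,w), (t,w,w), (u,s,s), (u,s,t), (u,t,s), (u,t,t), (u,t,v), (v,s,s), (v,s,t), … and 16 more.
Total: 28.

28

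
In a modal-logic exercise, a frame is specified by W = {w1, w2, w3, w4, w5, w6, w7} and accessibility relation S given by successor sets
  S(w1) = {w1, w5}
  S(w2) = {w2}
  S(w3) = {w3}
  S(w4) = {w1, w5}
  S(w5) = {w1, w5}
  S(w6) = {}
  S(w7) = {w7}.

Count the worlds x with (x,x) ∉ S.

2

Enumerating: w4, w6.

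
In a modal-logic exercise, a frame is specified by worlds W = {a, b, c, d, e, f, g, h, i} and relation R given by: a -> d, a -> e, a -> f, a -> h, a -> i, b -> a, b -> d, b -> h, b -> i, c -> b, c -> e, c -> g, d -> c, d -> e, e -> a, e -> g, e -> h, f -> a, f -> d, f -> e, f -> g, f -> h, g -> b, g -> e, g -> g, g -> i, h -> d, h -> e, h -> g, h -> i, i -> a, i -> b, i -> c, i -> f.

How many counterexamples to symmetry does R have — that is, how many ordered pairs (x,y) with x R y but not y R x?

21

Enumerating: (a,d), (a,h), (b,a), (b,d), (b,h), (c,b), (c,e), (c,g), (d,c), (d,e), (f,d), (f,e), … and 9 more.
Total: 21.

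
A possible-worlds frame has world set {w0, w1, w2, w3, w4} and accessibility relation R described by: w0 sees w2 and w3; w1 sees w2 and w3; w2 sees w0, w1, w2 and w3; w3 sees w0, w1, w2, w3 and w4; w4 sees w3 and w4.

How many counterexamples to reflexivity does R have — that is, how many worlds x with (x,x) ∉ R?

Enumerating: w0, w1.

2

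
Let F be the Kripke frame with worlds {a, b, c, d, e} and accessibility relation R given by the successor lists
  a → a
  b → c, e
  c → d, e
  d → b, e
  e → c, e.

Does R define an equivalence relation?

No

Reflexive: no — b is not related to itself.
Symmetric: no — b R c but not c R b.
Transitive: no — b R c and c R d, but not b R d.
So R is not an equivalence relation.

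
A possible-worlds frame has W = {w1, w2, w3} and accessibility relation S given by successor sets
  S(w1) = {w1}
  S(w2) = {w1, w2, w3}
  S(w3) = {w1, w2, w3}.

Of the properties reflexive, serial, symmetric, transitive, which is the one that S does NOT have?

symmetric

Reflexive: yes — every world is S-related to itself.
Serial: yes — every world has a successor (e.g. w1 S w1).
Symmetric: no — w2 S w1 but not w1 S w2.
Transitive: yes — every two-step S-path is closed by a direct edge.
Only symmetric fails.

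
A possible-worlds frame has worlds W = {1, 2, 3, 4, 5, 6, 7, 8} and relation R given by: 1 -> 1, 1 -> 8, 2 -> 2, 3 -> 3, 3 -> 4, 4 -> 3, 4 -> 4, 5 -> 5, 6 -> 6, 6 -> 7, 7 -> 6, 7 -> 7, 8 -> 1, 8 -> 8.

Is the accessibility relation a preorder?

Yes

Reflexive: yes — every world is R-related to itself.
Transitive: yes — every two-step R-path is closed by a direct edge.
So R is a preorder.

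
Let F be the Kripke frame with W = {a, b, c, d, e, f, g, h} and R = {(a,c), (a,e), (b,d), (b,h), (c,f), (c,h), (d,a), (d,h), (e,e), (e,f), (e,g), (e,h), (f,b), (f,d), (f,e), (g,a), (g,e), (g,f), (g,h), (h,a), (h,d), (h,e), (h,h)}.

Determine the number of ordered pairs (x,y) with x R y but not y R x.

Enumerating: (a,c), (a,e), (b,d), (b,h), (c,f), (c,h), (d,a), (f,b), (f,d), (g,a), (g,f), (g,h), (h,a).

13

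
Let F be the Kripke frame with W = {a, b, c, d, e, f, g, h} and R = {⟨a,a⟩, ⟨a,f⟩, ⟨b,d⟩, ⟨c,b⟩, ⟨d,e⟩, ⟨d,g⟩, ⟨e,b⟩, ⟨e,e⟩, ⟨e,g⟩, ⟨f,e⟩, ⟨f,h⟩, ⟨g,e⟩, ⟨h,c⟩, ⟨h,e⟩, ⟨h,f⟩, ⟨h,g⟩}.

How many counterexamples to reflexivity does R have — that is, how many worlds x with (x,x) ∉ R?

6

Enumerating: b, c, d, f, g, h.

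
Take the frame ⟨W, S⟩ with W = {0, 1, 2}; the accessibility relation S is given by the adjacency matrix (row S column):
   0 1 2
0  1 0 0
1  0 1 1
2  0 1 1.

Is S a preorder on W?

Reflexive: yes — every world is S-related to itself.
Transitive: yes — every two-step S-path is closed by a direct edge.
So S is a preorder.

Yes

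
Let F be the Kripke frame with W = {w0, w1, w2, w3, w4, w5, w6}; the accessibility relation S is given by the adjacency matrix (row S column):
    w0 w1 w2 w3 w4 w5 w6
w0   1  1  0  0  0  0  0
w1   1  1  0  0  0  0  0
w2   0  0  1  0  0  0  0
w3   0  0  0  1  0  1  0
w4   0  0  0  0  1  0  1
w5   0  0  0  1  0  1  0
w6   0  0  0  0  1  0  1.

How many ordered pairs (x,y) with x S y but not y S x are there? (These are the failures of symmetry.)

0

S is symmetric; there are no such tuples.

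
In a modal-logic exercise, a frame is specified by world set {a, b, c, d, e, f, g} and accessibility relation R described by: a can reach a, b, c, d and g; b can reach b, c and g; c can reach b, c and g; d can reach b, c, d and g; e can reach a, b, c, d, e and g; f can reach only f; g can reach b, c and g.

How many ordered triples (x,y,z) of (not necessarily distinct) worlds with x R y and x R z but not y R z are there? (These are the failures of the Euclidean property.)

22

Enumerating: (a,b,a), (a,b,d), (a,c,a), (a,c,d), (a,d,a), (a,g,a), (a,g,d), (d,b,d), (d,c,d), (d,g,d), (e,a,e), (e,b,a), … and 10 more.
Total: 22.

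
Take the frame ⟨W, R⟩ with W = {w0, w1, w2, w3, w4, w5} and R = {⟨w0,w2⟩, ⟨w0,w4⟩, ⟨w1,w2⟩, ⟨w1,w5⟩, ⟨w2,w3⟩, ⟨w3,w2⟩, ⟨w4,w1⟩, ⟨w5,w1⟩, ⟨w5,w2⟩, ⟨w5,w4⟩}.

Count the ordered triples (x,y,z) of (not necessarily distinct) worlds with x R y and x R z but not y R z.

17

Enumerating: (w0,w2,w2), (w0,w2,w4), (w0,w4,w2), (w0,w4,w4), (w1,w2,w2), (w1,w2,w5), (w1,w5,w5), (w2,w3,w3), (w3,w2,w2), (w4,w1,w1), (w5,w1,w1), (w5,w1,w4), (w5,w2,w1), (w5,w2,w2), (w5,w2,w4), (w5,w4,w2), (w5,w4,w4).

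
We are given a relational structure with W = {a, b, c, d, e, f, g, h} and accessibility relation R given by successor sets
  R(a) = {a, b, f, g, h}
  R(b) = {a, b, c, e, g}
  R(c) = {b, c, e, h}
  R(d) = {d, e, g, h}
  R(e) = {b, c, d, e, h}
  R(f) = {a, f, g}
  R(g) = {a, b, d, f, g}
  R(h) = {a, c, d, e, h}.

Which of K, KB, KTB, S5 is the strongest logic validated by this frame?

Symmetric (axiom B): yes — every pair in R has its reverse in R.
Reflexive (axiom T): yes — every world is R-related to itself.
Euclidean (axiom 5): no — a R b and a R f, but not b R f.
So F validates K, KB, KTB; S5 would additionally require R to be Euclidean. The strongest is KTB.

KTB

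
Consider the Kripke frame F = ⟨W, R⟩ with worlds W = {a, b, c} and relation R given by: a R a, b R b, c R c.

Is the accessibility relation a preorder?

Yes

Reflexive: yes — every world is R-related to itself.
Transitive: yes — every two-step R-path is closed by a direct edge.
So R is a preorder.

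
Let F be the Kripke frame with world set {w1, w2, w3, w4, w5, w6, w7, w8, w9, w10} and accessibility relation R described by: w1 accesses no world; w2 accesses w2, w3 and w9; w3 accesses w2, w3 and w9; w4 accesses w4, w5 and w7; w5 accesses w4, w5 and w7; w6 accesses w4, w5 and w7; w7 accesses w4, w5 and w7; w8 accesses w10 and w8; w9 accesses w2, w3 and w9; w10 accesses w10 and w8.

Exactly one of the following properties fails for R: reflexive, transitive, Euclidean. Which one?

Reflexive: no — w1 is not related to itself.
Transitive: yes — every two-step R-path is closed by a direct edge.
Euclidean: yes — any two successors of a common world are R-related.
Only reflexive fails.

reflexive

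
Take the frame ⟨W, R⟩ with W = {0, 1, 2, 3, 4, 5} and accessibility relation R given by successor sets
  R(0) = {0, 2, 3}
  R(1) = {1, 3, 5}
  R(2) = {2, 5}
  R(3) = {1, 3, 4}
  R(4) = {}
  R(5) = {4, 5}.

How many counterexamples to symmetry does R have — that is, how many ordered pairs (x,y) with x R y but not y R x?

Enumerating: (0,2), (0,3), (1,5), (2,5), (3,4), (5,4).

6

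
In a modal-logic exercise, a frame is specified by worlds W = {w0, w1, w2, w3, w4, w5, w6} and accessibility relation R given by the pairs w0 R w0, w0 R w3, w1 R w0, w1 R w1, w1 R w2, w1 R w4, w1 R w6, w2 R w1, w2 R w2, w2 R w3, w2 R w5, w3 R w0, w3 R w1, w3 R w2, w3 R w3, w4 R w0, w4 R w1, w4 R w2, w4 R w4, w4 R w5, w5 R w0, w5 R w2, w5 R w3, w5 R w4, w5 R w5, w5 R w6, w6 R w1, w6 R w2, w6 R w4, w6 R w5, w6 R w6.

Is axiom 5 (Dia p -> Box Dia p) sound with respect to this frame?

No

Axiom 5 corresponds to the accessibility relation being Euclidean.
Euclidean: no — w1 R w0 and w1 R w2, but not w0 R w2.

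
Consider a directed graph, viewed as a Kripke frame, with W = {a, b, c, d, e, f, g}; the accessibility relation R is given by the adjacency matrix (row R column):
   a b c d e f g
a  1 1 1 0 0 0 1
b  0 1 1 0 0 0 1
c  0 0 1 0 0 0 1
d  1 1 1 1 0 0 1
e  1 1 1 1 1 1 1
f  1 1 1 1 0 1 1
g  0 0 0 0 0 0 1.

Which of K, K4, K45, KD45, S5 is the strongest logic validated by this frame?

Transitive (axiom 4): yes — every two-step R-path is closed by a direct edge.
Euclidean (axiom 5): no — a R c and a R b, but not c R b.
Serial (axiom D): yes — every world has a successor (e.g. a R a).
Reflexive (axiom T): yes — every world is R-related to itself.
So F validates K, K4; K45 would additionally require R to be Euclidean. The strongest is K4.

K4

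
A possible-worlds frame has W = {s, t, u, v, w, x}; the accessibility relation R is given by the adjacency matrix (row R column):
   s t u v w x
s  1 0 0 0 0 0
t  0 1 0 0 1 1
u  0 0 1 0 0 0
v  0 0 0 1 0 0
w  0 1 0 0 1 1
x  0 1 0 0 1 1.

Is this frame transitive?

Yes

Transitive: yes — every two-step R-path is closed by a direct edge.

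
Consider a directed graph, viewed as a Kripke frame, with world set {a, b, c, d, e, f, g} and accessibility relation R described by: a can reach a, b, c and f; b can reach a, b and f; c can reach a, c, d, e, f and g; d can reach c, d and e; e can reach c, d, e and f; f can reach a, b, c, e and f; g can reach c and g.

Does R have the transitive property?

Transitive: no — a R c and c R d, but not a R d.

No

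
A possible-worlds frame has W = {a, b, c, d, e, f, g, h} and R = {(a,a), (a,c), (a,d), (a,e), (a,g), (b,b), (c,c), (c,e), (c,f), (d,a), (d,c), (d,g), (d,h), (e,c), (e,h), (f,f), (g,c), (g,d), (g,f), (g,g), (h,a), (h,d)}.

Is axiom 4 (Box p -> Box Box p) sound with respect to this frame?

No

By correspondence theory, 4 is valid on a frame iff R is transitive.
Transitive: no — a R c and c R f, but not a R f.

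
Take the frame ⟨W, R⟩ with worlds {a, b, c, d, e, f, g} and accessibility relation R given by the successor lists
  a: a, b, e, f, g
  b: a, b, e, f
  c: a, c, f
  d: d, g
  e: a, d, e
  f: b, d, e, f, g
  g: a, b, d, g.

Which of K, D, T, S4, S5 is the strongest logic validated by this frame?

T

Serial (axiom D): yes — every world has a successor (e.g. a R a).
Reflexive (axiom T): yes — every world is R-related to itself.
Transitive (axiom 4): no — a R e and e R d, but not a R d.
Euclidean (axiom 5): no — a R b and a R g, but not b R g.
So F validates K, D, T; S4 would additionally require R to be transitive. The strongest is T.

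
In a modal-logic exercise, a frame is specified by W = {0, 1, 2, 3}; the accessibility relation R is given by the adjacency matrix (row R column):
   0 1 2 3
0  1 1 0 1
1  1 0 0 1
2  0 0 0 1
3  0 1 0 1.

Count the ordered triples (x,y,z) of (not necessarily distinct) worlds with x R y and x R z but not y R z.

4

Enumerating: (0,1,1), (0,3,0), (1,3,0), (3,1,1).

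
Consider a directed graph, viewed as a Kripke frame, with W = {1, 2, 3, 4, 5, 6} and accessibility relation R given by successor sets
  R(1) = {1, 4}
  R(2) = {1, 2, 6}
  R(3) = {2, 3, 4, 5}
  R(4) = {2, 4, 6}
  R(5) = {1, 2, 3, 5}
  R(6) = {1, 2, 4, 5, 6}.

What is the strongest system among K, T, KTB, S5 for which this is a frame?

Reflexive (axiom T): yes — every world is R-related to itself.
Symmetric (axiom B): no — 1 R 4 but not 4 R 1.
Euclidean (axiom 5): no — 2 R 1 and 2 R 6, but not 1 R 6.
So F validates K, T; KTB would additionally require R to be symmetric. The strongest is T.

T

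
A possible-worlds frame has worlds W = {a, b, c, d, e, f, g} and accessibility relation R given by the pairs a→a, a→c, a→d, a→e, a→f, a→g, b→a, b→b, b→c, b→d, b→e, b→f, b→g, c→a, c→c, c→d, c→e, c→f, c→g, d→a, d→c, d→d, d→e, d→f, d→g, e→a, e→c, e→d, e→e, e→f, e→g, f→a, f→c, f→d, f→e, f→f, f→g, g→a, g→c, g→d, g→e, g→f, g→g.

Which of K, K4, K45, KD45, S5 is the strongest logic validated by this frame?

Transitive (axiom 4): yes — every two-step R-path is closed by a direct edge.
Euclidean (axiom 5): no — b R a and b R b, but not a R b.
Serial (axiom D): yes — every world has a successor (e.g. a R a).
Reflexive (axiom T): yes — every world is R-related to itself.
So F validates K, K4; K45 would additionally require R to be Euclidean. The strongest is K4.

K4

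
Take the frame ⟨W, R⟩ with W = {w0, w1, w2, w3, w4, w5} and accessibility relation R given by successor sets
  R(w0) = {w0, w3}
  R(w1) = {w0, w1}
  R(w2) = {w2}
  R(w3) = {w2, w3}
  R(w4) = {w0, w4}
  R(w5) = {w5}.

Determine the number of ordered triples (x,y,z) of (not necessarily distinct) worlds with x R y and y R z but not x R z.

3

Enumerating: (w0,w3,w2), (w1,w0,w3), (w4,w0,w3).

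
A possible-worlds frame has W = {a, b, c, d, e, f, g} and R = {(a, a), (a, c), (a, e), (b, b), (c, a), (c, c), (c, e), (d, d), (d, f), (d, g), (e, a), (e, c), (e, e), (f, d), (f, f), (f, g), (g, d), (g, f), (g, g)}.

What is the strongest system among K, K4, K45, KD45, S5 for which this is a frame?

S5

Transitive (axiom 4): yes — every two-step R-path is closed by a direct edge.
Euclidean (axiom 5): yes — any two successors of a common world are R-related.
Serial (axiom D): yes — every world has a successor (e.g. a R a).
Reflexive (axiom T): yes — every world is R-related to itself.
So F validates K, K4, K45, KD45, S5. The strongest is S5.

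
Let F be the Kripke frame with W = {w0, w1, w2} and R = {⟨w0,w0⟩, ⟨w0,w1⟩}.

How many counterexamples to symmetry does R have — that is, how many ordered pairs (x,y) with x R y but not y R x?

Enumerating: (w0,w1).

1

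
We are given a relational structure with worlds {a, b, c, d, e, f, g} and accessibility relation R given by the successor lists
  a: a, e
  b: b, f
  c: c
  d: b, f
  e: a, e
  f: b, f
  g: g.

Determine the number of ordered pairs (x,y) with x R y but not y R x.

Enumerating: (d,b), (d,f).

2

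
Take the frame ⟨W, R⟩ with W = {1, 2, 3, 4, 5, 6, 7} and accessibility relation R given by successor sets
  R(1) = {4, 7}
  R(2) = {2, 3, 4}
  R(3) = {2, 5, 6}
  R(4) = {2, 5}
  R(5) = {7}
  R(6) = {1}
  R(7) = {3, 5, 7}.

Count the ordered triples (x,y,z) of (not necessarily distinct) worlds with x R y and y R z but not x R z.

Enumerating: (1,4,2), (1,4,5), (1,7,3), (1,7,5), (2,3,5), (2,3,6), (2,4,5), (3,2,3), (3,2,4), (3,5,7), (3,6,1), (4,2,3), … and 8 more.
Total: 20.

20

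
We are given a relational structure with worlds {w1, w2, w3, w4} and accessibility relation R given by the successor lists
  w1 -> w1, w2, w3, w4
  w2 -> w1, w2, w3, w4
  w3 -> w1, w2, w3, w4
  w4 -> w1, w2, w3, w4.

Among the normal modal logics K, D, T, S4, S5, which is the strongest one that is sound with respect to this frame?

S5

Serial (axiom D): yes — every world has a successor (e.g. w1 R w1).
Reflexive (axiom T): yes — every world is R-related to itself.
Transitive (axiom 4): yes — every two-step R-path is closed by a direct edge.
Euclidean (axiom 5): yes — any two successors of a common world are R-related.
So F validates K, D, T, S4, S5. The strongest is S5.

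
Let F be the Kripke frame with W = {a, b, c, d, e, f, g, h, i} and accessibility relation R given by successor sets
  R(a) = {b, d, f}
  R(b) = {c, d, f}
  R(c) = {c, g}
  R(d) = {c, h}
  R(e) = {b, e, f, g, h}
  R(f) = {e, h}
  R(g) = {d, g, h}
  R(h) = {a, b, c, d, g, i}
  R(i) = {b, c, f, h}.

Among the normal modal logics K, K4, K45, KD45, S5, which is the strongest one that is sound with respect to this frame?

K

Transitive (axiom 4): no — a R b and b R c, but not a R c.
Euclidean (axiom 5): no — a R d and a R b, but not d R b.
Serial (axiom D): yes — every world has a successor (e.g. a R b).
Reflexive (axiom T): no — a is not related to itself.
So F validates K; K4 would additionally require R to be transitive. The strongest is K.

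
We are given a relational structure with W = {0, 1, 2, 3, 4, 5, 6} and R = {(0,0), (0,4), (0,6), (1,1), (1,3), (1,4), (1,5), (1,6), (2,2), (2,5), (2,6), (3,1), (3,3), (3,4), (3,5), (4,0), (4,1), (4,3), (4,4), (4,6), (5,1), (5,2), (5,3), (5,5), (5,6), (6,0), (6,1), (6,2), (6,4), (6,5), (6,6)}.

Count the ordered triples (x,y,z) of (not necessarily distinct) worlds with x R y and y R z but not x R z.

Enumerating: (0,4,1), (0,4,3), (0,6,1), (0,6,2), (0,6,5), (1,4,0), (1,5,2), (1,6,0), (1,6,2), (2,5,1), (2,5,3), (2,6,0), … and 18 more.
Total: 30.

30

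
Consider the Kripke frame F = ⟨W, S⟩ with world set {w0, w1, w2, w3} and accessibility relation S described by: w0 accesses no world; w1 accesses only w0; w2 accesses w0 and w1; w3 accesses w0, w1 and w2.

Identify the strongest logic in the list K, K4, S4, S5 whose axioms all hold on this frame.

K4

Transitive (axiom 4): yes — every two-step S-path is closed by a direct edge.
Reflexive (axiom T): no — w0 is not related to itself.
Euclidean (axiom 5): no — w2 S w0 and w2 S w1, but not w0 S w1.
So F validates K, K4; S4 would additionally require S to be reflexive. The strongest is K4.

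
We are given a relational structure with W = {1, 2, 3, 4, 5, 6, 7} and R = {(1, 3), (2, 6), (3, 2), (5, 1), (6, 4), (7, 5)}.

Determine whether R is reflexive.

Reflexive: no — 1 is not related to itself.

No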